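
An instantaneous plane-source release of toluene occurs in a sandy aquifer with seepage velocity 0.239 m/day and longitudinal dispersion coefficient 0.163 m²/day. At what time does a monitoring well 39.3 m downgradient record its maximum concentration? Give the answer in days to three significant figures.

For the 1D instantaneous-source solution, setting ∂C/∂t = 0 at fixed x gives v²t² + 2Dt − x² = 0, so t = (√(D² + v²x²) − D)/v².
√(D² + v²x²) = √(0.163² + 0.239² × 39.3²) = 9.394; v² = 0.057121.
t = (9.394 − 0.163)/0.057121 = 162 days (vs. the pure-advection estimate x/v = 164 d).

162 days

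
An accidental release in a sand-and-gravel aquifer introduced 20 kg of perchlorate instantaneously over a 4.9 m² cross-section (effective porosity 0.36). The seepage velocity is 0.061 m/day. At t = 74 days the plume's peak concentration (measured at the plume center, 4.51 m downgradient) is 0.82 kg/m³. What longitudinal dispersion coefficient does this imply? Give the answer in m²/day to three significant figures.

At the plume center C_max = M/(n_e·A·√(4πDt)), so D = M²/(4πt·(n_e·A·C_max)²).
n_e·A·C_max = 0.36 × 4.9 × 0.82 = 1.446 kg/m.
D = 20²/(4π × 74 × 1.446²) = 0.206 m²/day.

0.206 m²/day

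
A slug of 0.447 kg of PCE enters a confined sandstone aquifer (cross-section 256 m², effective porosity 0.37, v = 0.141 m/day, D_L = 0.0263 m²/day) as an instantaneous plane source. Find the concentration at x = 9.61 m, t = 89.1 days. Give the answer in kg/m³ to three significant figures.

0.000343 kg/m³

For an instantaneous plane source, C(x,t) = M/(n_e·A·√(4πDt)) · exp(−(x−vt)²/(4Dt)), with n_e·A the pore (flow) area.
Plume center vt = 0.141 × 89.1 = 12.5631 m, so the well at 9.61 m is 2.9531 m upgradient of the peak.
√(4πDt) = 5.427 m, giving peak height M/(n_e·A·√(4πDt)) = 0.447/(0.37 × 256 × 5.427) = 0.0008696 kg/m³.
(x−vt)²/(4Dt) = (-2.9531)²/(4 × 0.0263 × 89.1) = 0.9304; exp(−0.9304) = 0.3944.
C = 0.0008696 × 0.3944 = 0.000343 kg/m³.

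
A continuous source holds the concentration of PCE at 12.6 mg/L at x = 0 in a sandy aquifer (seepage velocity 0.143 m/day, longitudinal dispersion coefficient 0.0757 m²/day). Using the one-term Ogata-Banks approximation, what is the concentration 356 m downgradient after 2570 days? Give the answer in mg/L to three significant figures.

9.07 mg/L

For a continuous step input, C/C₀ ≈ ½·erfc((x−vt)/(2√(Dt))).
vt = 0.143 × 2570 = 367.51 m and 2√(Dt) = 2√(0.0757 × 2570) = 27.90 m.
Argument (x−vt)/(2√(Dt)) = (356 − 367.51)/27.90 = -0.4125; ½·erfc(-0.4125) = 0.7202.
C = 12.6 × 0.7202 = 9.07 mg/L.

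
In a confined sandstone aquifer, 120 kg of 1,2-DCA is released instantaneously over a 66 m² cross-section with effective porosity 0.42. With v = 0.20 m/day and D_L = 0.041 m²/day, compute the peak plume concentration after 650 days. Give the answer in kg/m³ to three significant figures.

0.237 kg/m³

The peak of an instantaneous 1D plume sits at x = vt; there the Gaussian factor is 1 and C_max = M/(n_e·A·√(4πDt)), where n_e·A is the pore area the mass is dissolved in.
√(4πDt) = √(4π × 0.041 × 650) = 18.30 m, so C_max = 120/(0.42 × 66 × 18.30) = 0.237 kg/m³.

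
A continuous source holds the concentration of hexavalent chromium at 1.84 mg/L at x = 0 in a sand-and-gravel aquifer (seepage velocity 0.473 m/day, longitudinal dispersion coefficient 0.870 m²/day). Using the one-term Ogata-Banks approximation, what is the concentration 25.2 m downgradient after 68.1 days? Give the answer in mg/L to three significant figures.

For a continuous step input, C/C₀ ≈ ½·erfc((x−vt)/(2√(Dt))).
vt = 0.473 × 68.1 = 32.2113 m and 2√(Dt) = 2√(0.870 × 68.1) = 15.39 m.
Argument (x−vt)/(2√(Dt)) = (25.2 − 32.2113)/15.39 = -0.4556; ½·erfc(-0.4556) = 0.7403.
C = 1.84 × 0.7403 = 1.36 mg/L.

1.36 mg/L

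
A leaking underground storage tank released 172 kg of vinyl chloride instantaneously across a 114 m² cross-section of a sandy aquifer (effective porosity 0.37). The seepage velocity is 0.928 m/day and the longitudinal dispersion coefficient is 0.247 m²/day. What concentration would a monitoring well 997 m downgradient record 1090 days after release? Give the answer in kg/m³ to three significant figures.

0.0576 kg/m³

For an instantaneous plane source, C(x,t) = M/(n_e·A·√(4πDt)) · exp(−(x−vt)²/(4Dt)), with n_e·A the pore (flow) area.
Plume center vt = 0.928 × 1090 = 1011.52 m, so the well at 997 m is 14.52 m upgradient of the peak.
√(4πDt) = 58.17 m, giving peak height M/(n_e·A·√(4πDt)) = 172/(0.37 × 114 × 58.17) = 0.07010 kg/m³.
(x−vt)²/(4Dt) = (-14.52)²/(4 × 0.247 × 1090) = 0.1958; exp(−0.1958) = 0.8222.
C = 0.07010 × 0.8222 = 0.0576 kg/m³.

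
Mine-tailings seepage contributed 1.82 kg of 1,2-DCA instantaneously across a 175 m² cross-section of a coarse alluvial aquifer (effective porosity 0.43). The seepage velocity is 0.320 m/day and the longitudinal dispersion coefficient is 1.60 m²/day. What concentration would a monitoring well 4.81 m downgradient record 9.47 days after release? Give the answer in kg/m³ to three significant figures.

For an instantaneous plane source, C(x,t) = M/(n_e·A·√(4πDt)) · exp(−(x−vt)²/(4Dt)), with n_e·A the pore (flow) area.
Plume center vt = 0.320 × 9.47 = 3.0304 m, so the well at 4.81 m is 1.7796 m downgradient of the peak.
√(4πDt) = 13.80 m, giving peak height M/(n_e·A·√(4πDt)) = 1.82/(0.43 × 175 × 13.80) = 0.001753 kg/m³.
(x−vt)²/(4Dt) = (1.7796)²/(4 × 1.60 × 9.47) = 0.05225; exp(−0.05225) = 0.9491.
C = 0.001753 × 0.9491 = 0.00166 kg/m³.

0.00166 kg/m³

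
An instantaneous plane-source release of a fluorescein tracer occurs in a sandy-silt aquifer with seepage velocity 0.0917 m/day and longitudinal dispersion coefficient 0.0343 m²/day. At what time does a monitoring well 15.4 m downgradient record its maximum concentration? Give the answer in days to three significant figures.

164 days

For the 1D instantaneous-source solution, setting ∂C/∂t = 0 at fixed x gives v²t² + 2Dt − x² = 0, so t = (√(D² + v²x²) − D)/v².
√(D² + v²x²) = √(0.0343² + 0.0917² × 15.4²) = 1.413; v² = 0.00840889.
t = (1.413 − 0.0343)/0.00840889 = 164 days (vs. the pure-advection estimate x/v = 168 d).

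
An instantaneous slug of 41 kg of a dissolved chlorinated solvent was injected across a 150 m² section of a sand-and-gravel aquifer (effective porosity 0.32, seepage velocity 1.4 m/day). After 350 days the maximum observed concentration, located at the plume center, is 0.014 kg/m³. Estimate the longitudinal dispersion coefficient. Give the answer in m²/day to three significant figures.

At the plume center C_max = M/(n_e·A·√(4πDt)), so D = M²/(4πt·(n_e·A·C_max)²).
n_e·A·C_max = 0.32 × 150 × 0.014 = 0.6720 kg/m.
D = 41²/(4π × 350 × 0.6720²) = 0.846 m²/day.

0.846 m²/day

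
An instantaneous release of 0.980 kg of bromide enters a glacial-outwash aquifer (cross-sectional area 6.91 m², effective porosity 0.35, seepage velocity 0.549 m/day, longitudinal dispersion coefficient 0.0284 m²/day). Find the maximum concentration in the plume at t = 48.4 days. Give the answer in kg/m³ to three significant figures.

The peak of an instantaneous 1D plume sits at x = vt; there the Gaussian factor is 1 and C_max = M/(n_e·A·√(4πDt)), where n_e·A is the pore area the mass is dissolved in.
√(4πDt) = √(4π × 0.0284 × 48.4) = 4.156 m, so C_max = 0.980/(0.35 × 6.91 × 4.156) = 0.0975 kg/m³.

0.0975 kg/m³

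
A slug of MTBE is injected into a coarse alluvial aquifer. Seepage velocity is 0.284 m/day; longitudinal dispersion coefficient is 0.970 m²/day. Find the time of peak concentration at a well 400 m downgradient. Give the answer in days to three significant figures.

1400 days

For the 1D instantaneous-source solution, setting ∂C/∂t = 0 at fixed x gives v²t² + 2Dt − x² = 0, so t = (√(D² + v²x²) − D)/v².
√(D² + v²x²) = √(0.970² + 0.284² × 400²) = 113.6; v² = 0.080656.
t = (113.6 − 0.970)/0.080656 = 1400 days (vs. the pure-advection estimate x/v = 1410 d).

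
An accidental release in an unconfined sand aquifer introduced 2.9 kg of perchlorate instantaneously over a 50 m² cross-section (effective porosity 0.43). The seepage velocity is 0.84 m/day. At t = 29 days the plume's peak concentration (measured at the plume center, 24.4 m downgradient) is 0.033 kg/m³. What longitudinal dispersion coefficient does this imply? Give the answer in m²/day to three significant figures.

0.0458 m²/day

At the plume center C_max = M/(n_e·A·√(4πDt)), so D = M²/(4πt·(n_e·A·C_max)²).
n_e·A·C_max = 0.43 × 50 × 0.033 = 0.7095 kg/m.
D = 2.9²/(4π × 29 × 0.7095²) = 0.0458 m²/day.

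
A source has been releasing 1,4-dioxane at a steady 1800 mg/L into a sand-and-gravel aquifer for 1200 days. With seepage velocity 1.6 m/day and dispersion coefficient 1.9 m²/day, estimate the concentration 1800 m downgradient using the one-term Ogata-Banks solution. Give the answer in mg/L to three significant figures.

1730 mg/L

For a continuous step input, C/C₀ ≈ ½·erfc((x−vt)/(2√(Dt))).
vt = 1.6 × 1200 = 1920 m and 2√(Dt) = 2√(1.9 × 1200) = 95.50 m.
Argument (x−vt)/(2√(Dt)) = (1800 − 1920)/95.50 = -1.257; ½·erfc(-1.257) = 0.9623.
C = 1800 × 0.9623 = 1730 mg/L.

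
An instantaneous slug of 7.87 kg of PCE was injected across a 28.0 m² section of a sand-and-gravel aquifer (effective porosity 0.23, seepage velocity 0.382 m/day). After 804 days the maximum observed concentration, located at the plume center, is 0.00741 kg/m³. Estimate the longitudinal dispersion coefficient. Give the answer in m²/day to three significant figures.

At the plume center C_max = M/(n_e·A·√(4πDt)), so D = M²/(4πt·(n_e·A·C_max)²).
n_e·A·C_max = 0.23 × 28.0 × 0.00741 = 0.04772 kg/m.
D = 7.87²/(4π × 804 × 0.04772²) = 2.69 m²/day.

2.69 m²/day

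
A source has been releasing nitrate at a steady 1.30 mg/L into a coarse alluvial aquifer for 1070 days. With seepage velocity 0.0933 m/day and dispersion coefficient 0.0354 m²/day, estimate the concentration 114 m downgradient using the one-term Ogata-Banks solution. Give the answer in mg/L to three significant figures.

For a continuous step input, C/C₀ ≈ ½·erfc((x−vt)/(2√(Dt))).
vt = 0.0933 × 1070 = 99.831 m and 2√(Dt) = 2√(0.0354 × 1070) = 12.31 m.
Argument (x−vt)/(2√(Dt)) = (114 − 99.831)/12.31 = 1.151; ½·erfc(1.151) = 0.05179.
C = 1.30 × 0.05179 = 0.0673 mg/L.

0.0673 mg/L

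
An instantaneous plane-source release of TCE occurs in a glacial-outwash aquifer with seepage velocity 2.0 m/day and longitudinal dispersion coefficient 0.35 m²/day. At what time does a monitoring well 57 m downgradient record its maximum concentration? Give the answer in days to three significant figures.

28.4 days

For the 1D instantaneous-source solution, setting ∂C/∂t = 0 at fixed x gives v²t² + 2Dt − x² = 0, so t = (√(D² + v²x²) − D)/v².
√(D² + v²x²) = √(0.35² + 2.0² × 57²) = 114.0; v² = 4.
t = (114.0 − 0.35)/4 = 28.4 days (vs. the pure-advection estimate x/v = 28.5 d).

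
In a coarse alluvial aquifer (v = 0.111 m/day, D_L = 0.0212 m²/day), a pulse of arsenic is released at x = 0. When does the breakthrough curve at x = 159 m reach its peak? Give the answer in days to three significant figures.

For the 1D instantaneous-source solution, setting ∂C/∂t = 0 at fixed x gives v²t² + 2Dt − x² = 0, so t = (√(D² + v²x²) − D)/v².
√(D² + v²x²) = √(0.0212² + 0.111² × 159²) = 17.65; v² = 0.012321.
t = (17.65 − 0.0212)/0.012321 = 1430 days (vs. the pure-advection estimate x/v = 1430 d).

1430 days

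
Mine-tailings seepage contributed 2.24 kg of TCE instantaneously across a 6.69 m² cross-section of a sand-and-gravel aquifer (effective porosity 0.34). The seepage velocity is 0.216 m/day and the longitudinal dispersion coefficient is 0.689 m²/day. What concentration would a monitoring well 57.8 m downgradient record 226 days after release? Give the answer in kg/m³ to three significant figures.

0.0196 kg/m³

For an instantaneous plane source, C(x,t) = M/(n_e·A·√(4πDt)) · exp(−(x−vt)²/(4Dt)), with n_e·A the pore (flow) area.
Plume center vt = 0.216 × 226 = 48.816 m, so the well at 57.8 m is 8.984 m downgradient of the peak.
√(4πDt) = 44.24 m, giving peak height M/(n_e·A·√(4πDt)) = 2.24/(0.34 × 6.69 × 44.24) = 0.02226 kg/m³.
(x−vt)²/(4Dt) = (8.984)²/(4 × 0.689 × 226) = 0.1296; exp(−0.1296) = 0.8784.
C = 0.02226 × 0.8784 = 0.0196 kg/m³.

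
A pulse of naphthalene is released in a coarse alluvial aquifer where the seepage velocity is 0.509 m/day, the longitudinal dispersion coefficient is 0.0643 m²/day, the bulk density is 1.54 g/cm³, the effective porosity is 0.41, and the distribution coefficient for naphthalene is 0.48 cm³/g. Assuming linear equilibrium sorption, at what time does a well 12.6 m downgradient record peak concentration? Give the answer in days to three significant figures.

68.7 days

Retardation factor R = 1 + ρ_b·K_d/n = 1 + 1.54 × 0.48/0.41 = 2.803.
Sorption retards both mechanisms: v_R = v/R = 0.1816 m/day, D_R = D/R = 0.02294 m²/day.
Peak time from v_R²t² + 2D_R t − x² = 0: t = (√(D_R² + v_R²x²) − D_R)/v_R².
√(D_R² + v_R²x²) = √(0.02294² + 0.1816² × 12.6²) = 2.288; v_R² = 0.03298.
t = (2.288 − 0.02294)/0.03298 = 68.7 days.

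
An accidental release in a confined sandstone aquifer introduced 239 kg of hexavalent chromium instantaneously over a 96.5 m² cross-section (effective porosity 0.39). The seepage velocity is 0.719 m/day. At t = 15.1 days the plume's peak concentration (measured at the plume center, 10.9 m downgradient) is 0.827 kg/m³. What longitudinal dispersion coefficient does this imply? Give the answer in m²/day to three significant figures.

At the plume center C_max = M/(n_e·A·√(4πDt)), so D = M²/(4πt·(n_e·A·C_max)²).
n_e·A·C_max = 0.39 × 96.5 × 0.827 = 31.12 kg/m.
D = 239²/(4π × 15.1 × 31.12²) = 0.311 m²/day.

0.311 m²/day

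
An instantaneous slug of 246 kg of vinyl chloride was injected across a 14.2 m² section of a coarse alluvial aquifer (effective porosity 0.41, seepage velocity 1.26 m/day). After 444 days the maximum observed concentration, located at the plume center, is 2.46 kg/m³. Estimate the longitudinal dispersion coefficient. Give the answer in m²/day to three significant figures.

0.0529 m²/day

At the plume center C_max = M/(n_e·A·√(4πDt)), so D = M²/(4πt·(n_e·A·C_max)²).
n_e·A·C_max = 0.41 × 14.2 × 2.46 = 14.32 kg/m.
D = 246²/(4π × 444 × 14.32²) = 0.0529 m²/day.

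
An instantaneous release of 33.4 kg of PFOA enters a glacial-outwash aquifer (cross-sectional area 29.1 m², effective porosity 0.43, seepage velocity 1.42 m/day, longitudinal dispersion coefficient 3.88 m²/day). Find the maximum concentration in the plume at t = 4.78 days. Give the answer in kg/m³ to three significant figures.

The peak of an instantaneous 1D plume sits at x = vt; there the Gaussian factor is 1 and C_max = M/(n_e·A·√(4πDt)), where n_e·A is the pore area the mass is dissolved in.
√(4πDt) = √(4π × 3.88 × 4.78) = 15.27 m, so C_max = 33.4/(0.43 × 29.1 × 15.27) = 0.175 kg/m³.

0.175 kg/m³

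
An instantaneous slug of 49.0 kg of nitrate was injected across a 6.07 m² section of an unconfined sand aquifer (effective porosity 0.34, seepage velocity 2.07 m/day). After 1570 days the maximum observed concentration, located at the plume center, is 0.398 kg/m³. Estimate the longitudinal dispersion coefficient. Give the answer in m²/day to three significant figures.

0.180 m²/day

At the plume center C_max = M/(n_e·A·√(4πDt)), so D = M²/(4πt·(n_e·A·C_max)²).
n_e·A·C_max = 0.34 × 6.07 × 0.398 = 0.8214 kg/m.
D = 49.0²/(4π × 1570 × 0.8214²) = 0.180 m²/day.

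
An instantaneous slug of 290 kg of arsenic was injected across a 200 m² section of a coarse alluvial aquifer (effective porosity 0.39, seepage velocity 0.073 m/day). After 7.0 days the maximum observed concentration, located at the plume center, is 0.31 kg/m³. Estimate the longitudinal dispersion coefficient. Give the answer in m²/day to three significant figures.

At the plume center C_max = M/(n_e·A·√(4πDt)), so D = M²/(4πt·(n_e·A·C_max)²).
n_e·A·C_max = 0.39 × 200 × 0.31 = 24.18 kg/m.
D = 290²/(4π × 7.0 × 24.18²) = 1.64 m²/day.

1.64 m²/day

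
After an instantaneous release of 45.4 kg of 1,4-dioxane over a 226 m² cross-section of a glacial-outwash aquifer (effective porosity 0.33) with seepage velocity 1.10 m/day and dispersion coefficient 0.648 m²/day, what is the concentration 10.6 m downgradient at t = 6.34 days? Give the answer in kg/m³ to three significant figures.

For an instantaneous plane source, C(x,t) = M/(n_e·A·√(4πDt)) · exp(−(x−vt)²/(4Dt)), with n_e·A the pore (flow) area.
Plume center vt = 1.10 × 6.34 = 6.974 m, so the well at 10.6 m is 3.626 m downgradient of the peak.
√(4πDt) = 7.185 m, giving peak height M/(n_e·A·√(4πDt)) = 45.4/(0.33 × 226 × 7.185) = 0.08472 kg/m³.
(x−vt)²/(4Dt) = (3.626)²/(4 × 0.648 × 6.34) = 0.8001; exp(−0.8001) = 0.4493.
C = 0.08472 × 0.4493 = 0.0381 kg/m³.

0.0381 kg/m³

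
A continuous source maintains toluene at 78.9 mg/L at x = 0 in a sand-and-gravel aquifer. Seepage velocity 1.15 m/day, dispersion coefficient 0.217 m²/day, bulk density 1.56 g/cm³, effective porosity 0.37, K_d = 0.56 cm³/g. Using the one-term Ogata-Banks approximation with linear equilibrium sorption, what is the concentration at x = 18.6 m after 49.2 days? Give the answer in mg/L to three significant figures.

19.1 mg/L

Retardation factor R = 1 + ρ_b·K_d/n = 1 + 1.56 × 0.56/0.37 = 3.361.
Sorption retards both mechanisms: v_R = v/R = 0.3422 m/day, D_R = D/R = 0.06456 m²/day.
v_R·t = 0.3422 × 49.2 = 16.83624 m; 2√(D_R t) = 3.564 m; argument = (18.6 − 16.83624)/3.564 = 0.4949.
C = C₀ × ½·erfc(0.4949) = 78.9 × 0.2420 = 19.1 mg/L.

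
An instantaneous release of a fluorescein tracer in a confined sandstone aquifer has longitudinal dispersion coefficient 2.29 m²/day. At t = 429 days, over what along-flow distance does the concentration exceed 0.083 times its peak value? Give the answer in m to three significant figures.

198 m

The plume is Gaussian with σ = √(2Dt) = √(2 × 2.29 × 429) = 44.33 m.
C/C_peak = exp(−Δx²/(2σ²)) = 0.083 ⇒ Δx = σ·√(−2 ln 0.083) = 44.33 × 2.231 = 98.90 m.
Width = 2Δx = 198 m.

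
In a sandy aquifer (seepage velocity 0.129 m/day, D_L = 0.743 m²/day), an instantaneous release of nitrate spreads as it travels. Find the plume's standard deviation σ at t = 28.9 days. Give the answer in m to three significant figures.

Dispersive spreading gives a Gaussian with σ² = 2Dt; advection only shifts the center.
σ = √(2 × 0.743 × 28.9) = 6.55 m.

6.55 m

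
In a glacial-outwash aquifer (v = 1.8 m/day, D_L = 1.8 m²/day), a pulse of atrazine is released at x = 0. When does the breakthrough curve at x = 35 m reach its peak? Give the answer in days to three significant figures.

18.9 days

For the 1D instantaneous-source solution, setting ∂C/∂t = 0 at fixed x gives v²t² + 2Dt − x² = 0, so t = (√(D² + v²x²) − D)/v².
√(D² + v²x²) = √(1.8² + 1.8² × 35²) = 63.03; v² = 3.24.
t = (63.03 − 1.8)/3.24 = 18.9 days (vs. the pure-advection estimate x/v = 19.4 d).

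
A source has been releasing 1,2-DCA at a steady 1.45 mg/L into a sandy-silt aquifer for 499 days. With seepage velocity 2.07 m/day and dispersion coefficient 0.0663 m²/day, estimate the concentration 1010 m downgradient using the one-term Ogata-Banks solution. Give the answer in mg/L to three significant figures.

For a continuous step input, C/C₀ ≈ ½·erfc((x−vt)/(2√(Dt))).
vt = 2.07 × 499 = 1032.93 m and 2√(Dt) = 2√(0.0663 × 499) = 11.50 m.
Argument (x−vt)/(2√(Dt)) = (1010 − 1032.93)/11.50 = -1.994; ½·erfc(-1.994) = 0.9976.
C = 1.45 × 0.9976 = 1.45 mg/L.

1.45 mg/L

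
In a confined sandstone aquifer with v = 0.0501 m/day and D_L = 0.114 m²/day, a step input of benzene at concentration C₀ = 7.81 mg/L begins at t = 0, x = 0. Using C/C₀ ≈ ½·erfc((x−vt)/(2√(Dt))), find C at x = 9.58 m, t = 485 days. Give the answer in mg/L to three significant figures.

7.18 mg/L

For a continuous step input, C/C₀ ≈ ½·erfc((x−vt)/(2√(Dt))).
vt = 0.0501 × 485 = 24.2985 m and 2√(Dt) = 2√(0.114 × 485) = 14.87 m.
Argument (x−vt)/(2√(Dt)) = (9.58 − 24.2985)/14.87 = -0.9898; ½·erfc(-0.9898) = 0.9192.
C = 7.81 × 0.9192 = 7.18 mg/L.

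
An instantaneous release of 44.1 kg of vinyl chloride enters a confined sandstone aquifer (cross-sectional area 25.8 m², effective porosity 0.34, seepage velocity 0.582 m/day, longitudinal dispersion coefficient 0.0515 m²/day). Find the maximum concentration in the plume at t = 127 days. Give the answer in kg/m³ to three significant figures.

0.555 kg/m³

The peak of an instantaneous 1D plume sits at x = vt; there the Gaussian factor is 1 and C_max = M/(n_e·A·√(4πDt)), where n_e·A is the pore area the mass is dissolved in.
√(4πDt) = √(4π × 0.0515 × 127) = 9.066 m, so C_max = 44.1/(0.34 × 25.8 × 9.066) = 0.555 kg/m³.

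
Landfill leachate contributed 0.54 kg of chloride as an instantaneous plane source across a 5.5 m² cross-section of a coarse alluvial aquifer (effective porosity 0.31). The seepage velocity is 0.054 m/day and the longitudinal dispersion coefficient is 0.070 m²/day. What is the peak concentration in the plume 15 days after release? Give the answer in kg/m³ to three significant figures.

The peak of an instantaneous 1D plume sits at x = vt; there the Gaussian factor is 1 and C_max = M/(n_e·A·√(4πDt)), where n_e·A is the pore area the mass is dissolved in.
√(4πDt) = √(4π × 0.070 × 15) = 3.632 m, so C_max = 0.54/(0.31 × 5.5 × 3.632) = 0.0872 kg/m³.

0.0872 kg/m³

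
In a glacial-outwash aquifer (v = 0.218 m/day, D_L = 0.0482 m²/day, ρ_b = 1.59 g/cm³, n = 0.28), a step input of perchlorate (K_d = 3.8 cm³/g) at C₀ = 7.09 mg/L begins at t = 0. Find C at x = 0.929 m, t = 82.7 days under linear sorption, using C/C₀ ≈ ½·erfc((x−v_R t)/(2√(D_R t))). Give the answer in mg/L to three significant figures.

Retardation factor R = 1 + ρ_b·K_d/n = 1 + 1.59 × 3.8/0.28 = 22.58.
Sorption retards both mechanisms: v_R = v/R = 0.009655 m/day, D_R = D/R = 0.002135 m²/day.
v_R·t = 0.009655 × 82.7 = 0.7984685 m; 2√(D_R t) = 0.8404 m; argument = (0.929 − 0.7984685)/0.8404 = 0.1553.
C = C₀ × ½·erfc(0.1553) = 7.09 × 0.4131 = 2.93 mg/L.

2.93 mg/L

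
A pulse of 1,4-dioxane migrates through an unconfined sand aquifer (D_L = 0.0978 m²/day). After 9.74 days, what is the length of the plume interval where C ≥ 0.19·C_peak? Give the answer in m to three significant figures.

5.03 m

The plume is Gaussian with σ = √(2Dt) = √(2 × 0.0978 × 9.74) = 1.380 m.
C/C_peak = exp(−Δx²/(2σ²)) = 0.19 ⇒ Δx = σ·√(−2 ln 0.19) = 1.380 × 1.822 = 2.514 m.
Width = 2Δx = 5.03 m.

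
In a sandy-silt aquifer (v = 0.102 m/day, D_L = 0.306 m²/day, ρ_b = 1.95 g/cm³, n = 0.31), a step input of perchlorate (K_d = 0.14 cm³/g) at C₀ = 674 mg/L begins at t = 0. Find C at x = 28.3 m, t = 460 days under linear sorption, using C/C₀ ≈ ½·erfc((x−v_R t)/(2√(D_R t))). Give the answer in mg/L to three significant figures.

264 mg/L

Retardation factor R = 1 + ρ_b·K_d/n = 1 + 1.95 × 0.14/0.31 = 1.881.
Sorption retards both mechanisms: v_R = v/R = 0.05423 m/day, D_R = D/R = 0.1627 m²/day.
v_R·t = 0.05423 × 460 = 24.9458 m; 2√(D_R t) = 17.30 m; argument = (28.3 − 24.9458)/17.30 = 0.1939.
C = C₀ × ½·erfc(0.1939) = 674 × 0.3920 = 264 mg/L.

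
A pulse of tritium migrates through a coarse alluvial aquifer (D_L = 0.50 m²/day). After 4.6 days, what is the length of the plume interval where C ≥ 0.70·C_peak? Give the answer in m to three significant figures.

3.62 m

The plume is Gaussian with σ = √(2Dt) = √(2 × 0.50 × 4.6) = 2.145 m.
C/C_peak = exp(−Δx²/(2σ²)) = 0.70 ⇒ Δx = σ·√(−2 ln 0.70) = 2.145 × 0.8446 = 1.812 m.
Width = 2Δx = 3.62 m.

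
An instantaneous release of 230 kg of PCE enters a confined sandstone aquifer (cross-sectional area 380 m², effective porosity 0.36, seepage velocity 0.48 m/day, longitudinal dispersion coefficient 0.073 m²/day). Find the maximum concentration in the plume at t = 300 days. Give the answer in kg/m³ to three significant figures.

0.101 kg/m³

The peak of an instantaneous 1D plume sits at x = vt; there the Gaussian factor is 1 and C_max = M/(n_e·A·√(4πDt)), where n_e·A is the pore area the mass is dissolved in.
√(4πDt) = √(4π × 0.073 × 300) = 16.59 m, so C_max = 230/(0.36 × 380 × 16.59) = 0.101 kg/m³.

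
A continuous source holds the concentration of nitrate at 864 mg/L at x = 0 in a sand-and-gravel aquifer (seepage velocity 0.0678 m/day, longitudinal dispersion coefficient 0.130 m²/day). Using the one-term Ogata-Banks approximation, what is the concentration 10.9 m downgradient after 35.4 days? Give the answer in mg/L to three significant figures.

For a continuous step input, C/C₀ ≈ ½·erfc((x−vt)/(2√(Dt))).
vt = 0.0678 × 35.4 = 2.40012 m and 2√(Dt) = 2√(0.130 × 35.4) = 4.290 m.
Argument (x−vt)/(2√(Dt)) = (10.9 − 2.40012)/4.290 = 1.981; ½·erfc(1.981) = 0.002543.
C = 864 × 0.002543 = 2.20 mg/L.

2.20 mg/L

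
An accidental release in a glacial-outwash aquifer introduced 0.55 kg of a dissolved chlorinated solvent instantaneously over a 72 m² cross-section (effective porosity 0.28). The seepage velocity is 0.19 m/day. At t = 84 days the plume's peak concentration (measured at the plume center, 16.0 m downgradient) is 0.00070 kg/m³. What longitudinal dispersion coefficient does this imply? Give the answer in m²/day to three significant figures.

At the plume center C_max = M/(n_e·A·√(4πDt)), so D = M²/(4πt·(n_e·A·C_max)²).
n_e·A·C_max = 0.28 × 72 × 0.00070 = 0.01411 kg/m.
D = 0.55²/(4π × 84 × 0.01411²) = 1.44 m²/day.

1.44 m²/day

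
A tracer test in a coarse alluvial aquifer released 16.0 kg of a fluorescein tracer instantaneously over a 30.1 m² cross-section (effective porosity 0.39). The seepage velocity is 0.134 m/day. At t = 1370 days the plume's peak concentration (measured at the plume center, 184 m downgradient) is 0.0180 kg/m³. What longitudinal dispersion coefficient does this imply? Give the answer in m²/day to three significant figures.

0.333 m²/day

At the plume center C_max = M/(n_e·A·√(4πDt)), so D = M²/(4πt·(n_e·A·C_max)²).
n_e·A·C_max = 0.39 × 30.1 × 0.0180 = 0.2113 kg/m.
D = 16.0²/(4π × 1370 × 0.2113²) = 0.333 m²/day.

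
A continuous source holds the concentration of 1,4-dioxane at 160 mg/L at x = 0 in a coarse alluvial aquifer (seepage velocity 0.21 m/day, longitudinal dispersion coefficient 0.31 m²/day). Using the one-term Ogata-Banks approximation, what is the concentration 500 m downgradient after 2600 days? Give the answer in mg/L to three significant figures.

140 mg/L

For a continuous step input, C/C₀ ≈ ½·erfc((x−vt)/(2√(Dt))).
vt = 0.21 × 2600 = 546 m and 2√(Dt) = 2√(0.31 × 2600) = 56.78 m.
Argument (x−vt)/(2√(Dt)) = (500 − 546)/56.78 = -0.8101; ½·erfc(-0.8101) = 0.8740.
C = 160 × 0.8740 = 140 mg/L.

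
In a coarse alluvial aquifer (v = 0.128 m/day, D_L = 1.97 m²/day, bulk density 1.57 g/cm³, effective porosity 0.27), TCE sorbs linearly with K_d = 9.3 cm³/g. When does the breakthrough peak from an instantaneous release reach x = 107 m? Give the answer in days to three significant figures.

39900 days

Retardation factor R = 1 + ρ_b·K_d/n = 1 + 1.57 × 9.3/0.27 = 55.08.
Sorption retards both mechanisms: v_R = v/R = 0.002324 m/day, D_R = D/R = 0.03577 m²/day.
Peak time from v_R²t² + 2D_R t − x² = 0: t = (√(D_R² + v_R²x²) − D_R)/v_R².
√(D_R² + v_R²x²) = √(0.03577² + 0.002324² × 107²) = 0.2512; v_R² = 5.401e-06.
t = (0.2512 − 0.03577)/5.401e-06 = 39900 days.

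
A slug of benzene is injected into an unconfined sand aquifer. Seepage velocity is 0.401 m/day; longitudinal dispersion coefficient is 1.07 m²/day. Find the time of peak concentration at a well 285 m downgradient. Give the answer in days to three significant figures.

For the 1D instantaneous-source solution, setting ∂C/∂t = 0 at fixed x gives v²t² + 2Dt − x² = 0, so t = (√(D² + v²x²) − D)/v².
√(D² + v²x²) = √(1.07² + 0.401² × 285²) = 114.3; v² = 0.160801.
t = (114.3 − 1.07)/0.160801 = 704 days (vs. the pure-advection estimate x/v = 711 d).

704 days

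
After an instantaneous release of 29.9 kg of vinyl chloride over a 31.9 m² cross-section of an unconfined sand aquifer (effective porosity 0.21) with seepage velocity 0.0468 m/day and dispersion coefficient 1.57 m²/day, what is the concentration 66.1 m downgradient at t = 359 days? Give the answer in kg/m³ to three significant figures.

For an instantaneous plane source, C(x,t) = M/(n_e·A·√(4πDt)) · exp(−(x−vt)²/(4Dt)), with n_e·A the pore (flow) area.
Plume center vt = 0.0468 × 359 = 16.8012 m, so the well at 66.1 m is 49.2988 m downgradient of the peak.
√(4πDt) = 84.16 m, giving peak height M/(n_e·A·√(4πDt)) = 29.9/(0.21 × 31.9 × 84.16) = 0.05303 kg/m³.
(x−vt)²/(4Dt) = (49.2988)²/(4 × 1.57 × 359) = 1.078; exp(−1.078) = 0.3403.
C = 0.05303 × 0.3403 = 0.0180 kg/m³.

0.0180 kg/m³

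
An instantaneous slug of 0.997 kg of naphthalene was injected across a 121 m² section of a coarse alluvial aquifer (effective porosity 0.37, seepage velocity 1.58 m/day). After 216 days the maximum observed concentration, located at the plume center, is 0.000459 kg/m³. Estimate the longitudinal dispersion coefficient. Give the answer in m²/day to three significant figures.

At the plume center C_max = M/(n_e·A·√(4πDt)), so D = M²/(4πt·(n_e·A·C_max)²).
n_e·A·C_max = 0.37 × 121 × 0.000459 = 0.02055 kg/m.
D = 0.997²/(4π × 216 × 0.02055²) = 0.867 m²/day.

0.867 m²/day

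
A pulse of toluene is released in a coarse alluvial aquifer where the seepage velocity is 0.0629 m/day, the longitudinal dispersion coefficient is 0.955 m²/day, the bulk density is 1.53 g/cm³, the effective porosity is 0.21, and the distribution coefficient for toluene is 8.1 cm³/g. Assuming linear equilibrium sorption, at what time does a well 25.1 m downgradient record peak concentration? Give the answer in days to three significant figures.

13500 days

Retardation factor R = 1 + ρ_b·K_d/n = 1 + 1.53 × 8.1/0.21 = 60.01.
Sorption retards both mechanisms: v_R = v/R = 0.001048 m/day, D_R = D/R = 0.01591 m²/day.
Peak time from v_R²t² + 2D_R t − x² = 0: t = (√(D_R² + v_R²x²) − D_R)/v_R².
√(D_R² + v_R²x²) = √(0.01591² + 0.001048² × 25.1²) = 0.03074; v_R² = 1.098e-06.
t = (0.03074 − 0.01591)/1.098e-06 = 13500 days.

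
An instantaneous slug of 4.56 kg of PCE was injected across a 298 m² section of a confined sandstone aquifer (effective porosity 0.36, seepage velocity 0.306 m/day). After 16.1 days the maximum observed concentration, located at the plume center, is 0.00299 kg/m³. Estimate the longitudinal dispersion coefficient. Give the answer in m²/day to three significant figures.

At the plume center C_max = M/(n_e·A·√(4πDt)), so D = M²/(4πt·(n_e·A·C_max)²).
n_e·A·C_max = 0.36 × 298 × 0.00299 = 0.3208 kg/m.
D = 4.56²/(4π × 16.1 × 0.3208²) = 0.999 m²/day.

0.999 m²/day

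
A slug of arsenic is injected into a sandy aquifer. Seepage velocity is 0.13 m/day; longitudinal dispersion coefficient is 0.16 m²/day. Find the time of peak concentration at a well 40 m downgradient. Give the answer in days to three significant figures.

298 days

For the 1D instantaneous-source solution, setting ∂C/∂t = 0 at fixed x gives v²t² + 2Dt − x² = 0, so t = (√(D² + v²x²) − D)/v².
√(D² + v²x²) = √(0.16² + 0.13² × 40²) = 5.202; v² = 0.0169.
t = (5.202 − 0.16)/0.0169 = 298 days (vs. the pure-advection estimate x/v = 308 d).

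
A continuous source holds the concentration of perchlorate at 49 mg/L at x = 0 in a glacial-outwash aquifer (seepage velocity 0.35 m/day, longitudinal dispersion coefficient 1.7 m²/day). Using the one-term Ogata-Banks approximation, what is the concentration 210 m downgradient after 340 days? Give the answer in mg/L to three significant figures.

0.182 mg/L

For a continuous step input, C/C₀ ≈ ½·erfc((x−vt)/(2√(Dt))).
vt = 0.35 × 340 = 119 m and 2√(Dt) = 2√(1.7 × 340) = 48.08 m.
Argument (x−vt)/(2√(Dt)) = (210 − 119)/48.08 = 1.893; ½·erfc(1.893) = 0.003713.
C = 49 × 0.003713 = 0.182 mg/L.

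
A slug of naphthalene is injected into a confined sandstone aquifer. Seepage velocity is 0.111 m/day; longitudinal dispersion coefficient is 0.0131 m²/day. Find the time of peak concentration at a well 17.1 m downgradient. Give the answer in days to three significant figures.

153 days

For the 1D instantaneous-source solution, setting ∂C/∂t = 0 at fixed x gives v²t² + 2Dt − x² = 0, so t = (√(D² + v²x²) − D)/v².
√(D² + v²x²) = √(0.0131² + 0.111² × 17.1²) = 1.898; v² = 0.012321.
t = (1.898 − 0.0131)/0.012321 = 153 days (vs. the pure-advection estimate x/v = 154 d).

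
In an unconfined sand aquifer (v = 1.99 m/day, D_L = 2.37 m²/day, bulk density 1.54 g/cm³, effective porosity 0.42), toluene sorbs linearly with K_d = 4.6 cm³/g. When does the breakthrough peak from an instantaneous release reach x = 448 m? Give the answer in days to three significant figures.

Retardation factor R = 1 + ρ_b·K_d/n = 1 + 1.54 × 4.6/0.42 = 17.87.
Sorption retards both mechanisms: v_R = v/R = 0.1114 m/day, D_R = D/R = 0.1326 m²/day.
Peak time from v_R²t² + 2D_R t − x² = 0: t = (√(D_R² + v_R²x²) − D_R)/v_R².
√(D_R² + v_R²x²) = √(0.1326² + 0.1114² × 448²) = 49.91; v_R² = 0.01241.
t = (49.91 − 0.1326)/0.01241 = 4010 days.

4010 days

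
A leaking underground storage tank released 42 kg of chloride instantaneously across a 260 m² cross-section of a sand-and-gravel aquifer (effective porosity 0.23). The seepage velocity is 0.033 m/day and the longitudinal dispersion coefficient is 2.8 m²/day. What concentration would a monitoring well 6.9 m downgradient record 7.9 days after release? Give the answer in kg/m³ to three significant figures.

For an instantaneous plane source, C(x,t) = M/(n_e·A·√(4πDt)) · exp(−(x−vt)²/(4Dt)), with n_e·A the pore (flow) area.
Plume center vt = 0.033 × 7.9 = 0.2607 m, so the well at 6.9 m is 6.6393 m downgradient of the peak.
√(4πDt) = 16.67 m, giving peak height M/(n_e·A·√(4πDt)) = 42/(0.23 × 260 × 16.67) = 0.04213 kg/m³.
(x−vt)²/(4Dt) = (6.6393)²/(4 × 2.8 × 7.9) = 0.4982; exp(−0.4982) = 0.6076.
C = 0.04213 × 0.6076 = 0.0256 kg/m³.

0.0256 kg/m³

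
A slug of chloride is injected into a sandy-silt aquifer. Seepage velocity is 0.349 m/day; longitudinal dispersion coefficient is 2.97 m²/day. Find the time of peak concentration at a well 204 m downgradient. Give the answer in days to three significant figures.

561 days

For the 1D instantaneous-source solution, setting ∂C/∂t = 0 at fixed x gives v²t² + 2Dt − x² = 0, so t = (√(D² + v²x²) − D)/v².
√(D² + v²x²) = √(2.97² + 0.349² × 204²) = 71.26; v² = 0.121801.
t = (71.26 − 2.97)/0.121801 = 561 days (vs. the pure-advection estimate x/v = 585 d).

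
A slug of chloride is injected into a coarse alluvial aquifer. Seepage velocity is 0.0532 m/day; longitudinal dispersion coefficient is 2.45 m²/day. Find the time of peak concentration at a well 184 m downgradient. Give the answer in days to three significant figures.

2700 days

For the 1D instantaneous-source solution, setting ∂C/∂t = 0 at fixed x gives v²t² + 2Dt − x² = 0, so t = (√(D² + v²x²) − D)/v².
√(D² + v²x²) = √(2.45² + 0.0532² × 184²) = 10.09; v² = 0.00283024.
t = (10.09 − 2.45)/0.00283024 = 2700 days (vs. the pure-advection estimate x/v = 3460 d).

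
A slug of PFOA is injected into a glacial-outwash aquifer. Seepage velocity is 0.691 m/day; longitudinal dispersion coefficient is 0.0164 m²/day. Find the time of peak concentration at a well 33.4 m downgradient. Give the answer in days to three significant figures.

For the 1D instantaneous-source solution, setting ∂C/∂t = 0 at fixed x gives v²t² + 2Dt − x² = 0, so t = (√(D² + v²x²) − D)/v².
√(D² + v²x²) = √(0.0164² + 0.691² × 33.4²) = 23.08; v² = 0.477481.
t = (23.08 − 0.0164)/0.477481 = 48.3 days (vs. the pure-advection estimate x/v = 48.3 d).

48.3 days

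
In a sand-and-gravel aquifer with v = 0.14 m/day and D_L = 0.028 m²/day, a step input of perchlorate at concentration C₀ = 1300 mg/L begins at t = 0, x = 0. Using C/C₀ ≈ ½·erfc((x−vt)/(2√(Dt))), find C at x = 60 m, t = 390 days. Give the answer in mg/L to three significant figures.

For a continuous step input, C/C₀ ≈ ½·erfc((x−vt)/(2√(Dt))).
vt = 0.14 × 390 = 54.6 m and 2√(Dt) = 2√(0.028 × 390) = 6.609 m.
Argument (x−vt)/(2√(Dt)) = (60 − 54.6)/6.609 = 0.8171; ½·erfc(0.8171) = 0.1239.
C = 1300 × 0.1239 = 161 mg/L.

161 mg/L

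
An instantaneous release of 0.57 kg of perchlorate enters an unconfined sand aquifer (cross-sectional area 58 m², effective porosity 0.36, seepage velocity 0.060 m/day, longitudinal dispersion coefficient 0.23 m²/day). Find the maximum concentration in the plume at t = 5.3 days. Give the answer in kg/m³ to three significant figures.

The peak of an instantaneous 1D plume sits at x = vt; there the Gaussian factor is 1 and C_max = M/(n_e·A·√(4πDt)), where n_e·A is the pore area the mass is dissolved in.
√(4πDt) = √(4π × 0.23 × 5.3) = 3.914 m, so C_max = 0.57/(0.36 × 58 × 3.914) = 0.00697 kg/m³.

0.00697 kg/m³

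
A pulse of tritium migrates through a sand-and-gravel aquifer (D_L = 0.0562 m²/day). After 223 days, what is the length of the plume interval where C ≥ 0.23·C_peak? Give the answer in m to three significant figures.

17.2 m

The plume is Gaussian with σ = √(2Dt) = √(2 × 0.0562 × 223) = 5.007 m.
C/C_peak = exp(−Δx²/(2σ²)) = 0.23 ⇒ Δx = σ·√(−2 ln 0.23) = 5.007 × 1.714 = 8.582 m.
Width = 2Δx = 17.2 m.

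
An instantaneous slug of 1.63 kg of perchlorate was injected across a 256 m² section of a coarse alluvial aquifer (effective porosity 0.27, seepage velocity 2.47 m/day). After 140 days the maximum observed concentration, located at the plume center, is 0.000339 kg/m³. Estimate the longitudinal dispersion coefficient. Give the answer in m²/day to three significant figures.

2.75 m²/day

At the plume center C_max = M/(n_e·A·√(4πDt)), so D = M²/(4πt·(n_e·A·C_max)²).
n_e·A·C_max = 0.27 × 256 × 0.000339 = 0.02343 kg/m.
D = 1.63²/(4π × 140 × 0.02343²) = 2.75 m²/day.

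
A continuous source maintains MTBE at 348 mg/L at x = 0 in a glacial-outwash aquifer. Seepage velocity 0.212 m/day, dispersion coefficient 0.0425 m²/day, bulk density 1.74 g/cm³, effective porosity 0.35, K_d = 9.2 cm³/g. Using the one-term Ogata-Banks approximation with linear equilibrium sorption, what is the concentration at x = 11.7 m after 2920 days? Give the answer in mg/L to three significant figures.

Retardation factor R = 1 + ρ_b·K_d/n = 1 + 1.74 × 9.2/0.35 = 46.74.
Sorption retards both mechanisms: v_R = v/R = 0.004536 m/day, D_R = D/R = 0.0009093 m²/day.
v_R·t = 0.004536 × 2920 = 13.24512 m; 2√(D_R t) = 3.259 m; argument = (11.7 − 13.24512)/3.259 = -0.4741.
C = C₀ × ½·erfc(-0.4741) = 348 × 0.7487 = 261 mg/L.

261 mg/L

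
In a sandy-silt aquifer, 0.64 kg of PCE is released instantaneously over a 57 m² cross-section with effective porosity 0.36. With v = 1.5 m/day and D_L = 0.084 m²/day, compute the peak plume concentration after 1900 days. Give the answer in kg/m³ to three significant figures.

The peak of an instantaneous 1D plume sits at x = vt; there the Gaussian factor is 1 and C_max = M/(n_e·A·√(4πDt)), where n_e·A is the pore area the mass is dissolved in.
√(4πDt) = √(4π × 0.084 × 1900) = 44.78 m, so C_max = 0.64/(0.36 × 57 × 44.78) = 0.000696 kg/m³.

0.000696 kg/m³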